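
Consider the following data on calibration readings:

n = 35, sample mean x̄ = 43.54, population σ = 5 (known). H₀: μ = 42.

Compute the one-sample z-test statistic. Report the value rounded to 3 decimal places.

test statistic = 1.822

SE = σ/√n = 5/√35 = 0.8452
z = (x̄−μ₀)/SE = (43.54−42)/0.8452 = 1.8222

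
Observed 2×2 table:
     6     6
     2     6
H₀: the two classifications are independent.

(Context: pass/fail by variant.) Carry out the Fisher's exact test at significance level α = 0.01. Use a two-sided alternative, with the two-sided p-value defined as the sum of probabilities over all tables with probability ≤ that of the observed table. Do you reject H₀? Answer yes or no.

Margins: r₁=12, r₂=8, c₁=8, c₂=12, n=20
p_obs = C(12,6)·C(8,2)/C(20,8); sum pmf over tables with pmf ≤ p_obs
p-value (two-sided) = 0.37285
At α=0.01: p ≥ α → fail to reject H₀

reject H₀: no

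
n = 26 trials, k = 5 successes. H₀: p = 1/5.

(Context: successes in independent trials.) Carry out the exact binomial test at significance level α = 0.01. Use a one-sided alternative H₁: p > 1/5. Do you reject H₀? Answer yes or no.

reject H₀: no

Exact binomial: n=26, k=5, p₀=1/5=0.2000
P(X≥5) from Σ C(n,i)·p₀^i·(1−p₀)^(n−i)
p-value (one-sided, H₁ greater) = 0.61666
At α=0.01: p ≥ α → fail to reject H₀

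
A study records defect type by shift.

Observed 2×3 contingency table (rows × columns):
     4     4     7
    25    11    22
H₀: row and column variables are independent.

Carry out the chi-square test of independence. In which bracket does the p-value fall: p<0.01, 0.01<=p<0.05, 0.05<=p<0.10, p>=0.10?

Row totals [15, 58], col totals [29, 15, 29], n=73
χ² = (4−5.96)²/5.96 + (4−3.08)²/3.08 + (7−5.96)²/5.96 + (25−23.04)²/23.04 + (11−11.92)²/11.92 + (22−23.04)²/23.04 = 1.3834
df = 2
p-value (upper-tail) = 0.50072
→ bracket: p>=0.10

p-value bracket: p>=0.10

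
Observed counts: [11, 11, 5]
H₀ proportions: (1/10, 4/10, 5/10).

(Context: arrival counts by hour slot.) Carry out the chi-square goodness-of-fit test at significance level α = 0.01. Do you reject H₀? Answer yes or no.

n = 27; E_i = n·p_i = [2.70, 10.80, 13.50]
χ² = (11−2.70)²/2.70 + (11−10.80)²/10.80 + (5−13.50)²/13.50 = 30.8704
df = 2
p-value (upper-tail) = 0.00000
At α=0.01: p < α → reject H₀

reject H₀: yes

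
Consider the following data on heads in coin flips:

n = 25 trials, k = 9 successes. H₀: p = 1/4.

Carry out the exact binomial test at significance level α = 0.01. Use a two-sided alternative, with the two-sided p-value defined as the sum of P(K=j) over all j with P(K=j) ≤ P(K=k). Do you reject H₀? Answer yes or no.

reject H₀: no

Exact binomial: n=25, k=9, p₀=1/4=0.2500
P(X=j) = C(n,j)·p₀^j·(1−p₀)^(n−j); p = Σ P(X=j) over j with P(X=j) ≤ P(X=9)
p-value (two-sided) = 0.24565
At α=0.01: p ≥ α → fail to reject H₀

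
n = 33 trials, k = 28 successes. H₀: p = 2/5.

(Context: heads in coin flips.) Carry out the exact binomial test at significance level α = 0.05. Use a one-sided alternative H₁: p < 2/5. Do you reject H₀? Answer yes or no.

reject H₀: no

Exact binomial: n=33, k=28, p₀=2/5=0.4000
P(X≤28) from Σ C(n,i)·p₀^i·(1−p₀)^(n−i)
p-value (one-sided, H₁ less) = 1.00000
At α=0.05: p ≥ α → fail to reject H₀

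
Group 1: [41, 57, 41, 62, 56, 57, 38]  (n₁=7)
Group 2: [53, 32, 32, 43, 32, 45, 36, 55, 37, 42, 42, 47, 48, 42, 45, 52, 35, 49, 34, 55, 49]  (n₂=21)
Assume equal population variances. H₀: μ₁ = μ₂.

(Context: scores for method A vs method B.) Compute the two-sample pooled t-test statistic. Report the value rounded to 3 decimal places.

test statistic = 1.997

x̄₁=50.286, s₁=9.861, n₁=7
x̄₂=43.095, s₂=7.700, n₂=21
s_p² = [6·9.861² + 20·7.700²]/26 = 68.0476
SE = √(s_p²·(1/7+1/21)) = 3.6002
t = (50.286−43.095)/3.6002 = 1.9972
df = 26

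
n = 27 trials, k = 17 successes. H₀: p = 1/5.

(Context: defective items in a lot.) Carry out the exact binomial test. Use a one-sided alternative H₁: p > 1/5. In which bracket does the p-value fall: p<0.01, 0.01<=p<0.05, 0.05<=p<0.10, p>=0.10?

p-value bracket: p<0.01

Exact binomial: n=27, k=17, p₀=1/5=0.2000
P(X≥17) from Σ C(n,i)·p₀^i·(1−p₀)^(n−i)
p-value (one-sided, H₁ greater) = 0.00000
→ bracket: p<0.01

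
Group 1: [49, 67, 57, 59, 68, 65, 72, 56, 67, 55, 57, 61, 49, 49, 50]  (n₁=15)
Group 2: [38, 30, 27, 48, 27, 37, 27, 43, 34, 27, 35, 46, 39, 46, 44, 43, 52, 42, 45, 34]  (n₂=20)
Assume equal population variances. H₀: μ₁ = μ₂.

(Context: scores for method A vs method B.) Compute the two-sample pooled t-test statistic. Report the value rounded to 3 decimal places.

x̄₁=58.733, s₁=7.704, n₁=15
x̄₂=38.200, s₂=7.831, n₂=20
s_p² = [14·7.704² + 19·7.831²]/33 = 60.4889
SE = √(s_p²·(1/15+1/20)) = 2.6565
t = (58.733−38.200)/2.6565 = 7.7294
df = 33

test statistic = 7.729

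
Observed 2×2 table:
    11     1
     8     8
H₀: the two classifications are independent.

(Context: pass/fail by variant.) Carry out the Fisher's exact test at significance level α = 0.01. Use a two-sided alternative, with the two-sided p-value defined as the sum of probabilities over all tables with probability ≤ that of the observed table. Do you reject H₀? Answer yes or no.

reject H₀: no

Margins: r₁=12, r₂=16, c₁=19, c₂=9, n=28
p_obs = C(12,11)·C(16,8)/C(28,19); sum pmf over tables with pmf ≤ p_obs
p-value (two-sided) = 0.03896
At α=0.01: p ≥ α → fail to reject H₀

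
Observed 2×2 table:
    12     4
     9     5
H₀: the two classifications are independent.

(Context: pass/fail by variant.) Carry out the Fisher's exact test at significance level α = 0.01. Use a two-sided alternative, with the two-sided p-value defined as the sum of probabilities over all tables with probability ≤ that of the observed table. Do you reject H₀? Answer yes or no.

reject H₀: no

Margins: r₁=16, r₂=14, c₁=21, c₂=9, n=30
p_obs = C(16,12)·C(14,9)/C(30,21); sum pmf over tables with pmf ≤ p_obs
p-value (two-sided) = 0.69439
At α=0.01: p ≥ α → fail to reject H₀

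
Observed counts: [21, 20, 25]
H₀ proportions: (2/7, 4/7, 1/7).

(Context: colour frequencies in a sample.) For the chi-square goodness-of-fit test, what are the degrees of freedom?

df = k − 1 = 3 − 1 = 2

degrees of freedom = 2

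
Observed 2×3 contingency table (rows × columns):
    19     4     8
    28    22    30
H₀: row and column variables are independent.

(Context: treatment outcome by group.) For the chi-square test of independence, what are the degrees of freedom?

df = (r−1)(c−1) = (2−1)·(3−1) = 2

degrees of freedom = 2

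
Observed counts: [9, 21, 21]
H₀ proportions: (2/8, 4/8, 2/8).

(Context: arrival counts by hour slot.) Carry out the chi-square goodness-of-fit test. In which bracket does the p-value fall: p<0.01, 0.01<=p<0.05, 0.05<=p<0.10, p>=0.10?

p-value bracket: 0.01<=p<0.05

n = 51; E_i = n·p_i = [12.75, 25.50, 12.75]
χ² = (9−12.75)²/12.75 + (21−25.50)²/25.50 + (21−12.75)²/12.75 = 7.2353
df = 2
p-value (upper-tail) = 0.02685
→ bracket: 0.01<=p<0.05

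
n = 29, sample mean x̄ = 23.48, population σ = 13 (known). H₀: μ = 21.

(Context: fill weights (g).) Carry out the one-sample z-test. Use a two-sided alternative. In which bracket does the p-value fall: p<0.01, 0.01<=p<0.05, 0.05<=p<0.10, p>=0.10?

p-value bracket: p>=0.10

SE = σ/√n = 13/√29 = 2.4140
z = (x̄−μ₀)/SE = (23.48−21)/2.4140 = 1.0273
p-value (two-sided) = 0.30427
→ bracket: p>=0.10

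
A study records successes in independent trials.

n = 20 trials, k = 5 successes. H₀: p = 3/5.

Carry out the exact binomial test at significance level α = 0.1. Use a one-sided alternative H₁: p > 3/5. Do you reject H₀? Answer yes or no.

reject H₀: no

Exact binomial: n=20, k=5, p₀=3/5=0.6000
P(X≥5) from Σ C(n,i)·p₀^i·(1−p₀)^(n−i)
p-value (one-sided, H₁ greater) = 0.99968
At α=0.1: p ≥ α → fail to reject H₀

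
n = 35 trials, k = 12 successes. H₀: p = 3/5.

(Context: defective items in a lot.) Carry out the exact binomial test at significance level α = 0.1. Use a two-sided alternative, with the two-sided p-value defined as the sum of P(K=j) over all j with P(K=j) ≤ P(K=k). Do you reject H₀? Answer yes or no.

reject H₀: yes

Exact binomial: n=35, k=12, p₀=3/5=0.6000
P(X=j) = C(n,j)·p₀^j·(1−p₀)^(n−j); p = Σ P(X=j) over j with P(X=j) ≤ P(X=12)
p-value (two-sided) = 0.00282
At α=0.1: p < α → reject H₀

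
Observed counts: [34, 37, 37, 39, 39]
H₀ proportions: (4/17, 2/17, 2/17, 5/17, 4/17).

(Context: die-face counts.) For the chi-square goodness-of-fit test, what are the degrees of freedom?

degrees of freedom = 4

df = k − 1 = 5 − 1 = 4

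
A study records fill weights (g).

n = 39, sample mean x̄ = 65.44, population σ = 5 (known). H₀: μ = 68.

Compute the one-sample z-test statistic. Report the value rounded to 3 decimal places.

SE = σ/√n = 5/√39 = 0.8006
z = (x̄−μ₀)/SE = (65.44−68)/0.8006 = -3.1974

test statistic = -3.197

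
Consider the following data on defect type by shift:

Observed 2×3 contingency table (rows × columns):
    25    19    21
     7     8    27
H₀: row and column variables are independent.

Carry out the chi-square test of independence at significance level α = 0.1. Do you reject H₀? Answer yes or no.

Row totals [65, 42], col totals [32, 27, 48], n=107
χ² = (25−19.44)²/19.44 + (19−16.40)²/16.40 + (21−29.16)²/29.16 + (7−12.56)²/12.56 + (8−10.60)²/10.60 + (27−18.84)²/18.84 = 10.9170
df = 2
p-value (upper-tail) = 0.00426
At α=0.1: p < α → reject H₀

reject H₀: yes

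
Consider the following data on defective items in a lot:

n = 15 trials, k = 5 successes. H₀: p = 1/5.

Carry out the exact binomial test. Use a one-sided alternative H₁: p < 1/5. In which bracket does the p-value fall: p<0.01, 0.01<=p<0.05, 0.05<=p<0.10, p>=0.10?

Exact binomial: n=15, k=5, p₀=1/5=0.2000
P(X≤5) from Σ C(n,i)·p₀^i·(1−p₀)^(n−i)
p-value (one-sided, H₁ less) = 0.93895
→ bracket: p>=0.10

p-value bracket: p>=0.10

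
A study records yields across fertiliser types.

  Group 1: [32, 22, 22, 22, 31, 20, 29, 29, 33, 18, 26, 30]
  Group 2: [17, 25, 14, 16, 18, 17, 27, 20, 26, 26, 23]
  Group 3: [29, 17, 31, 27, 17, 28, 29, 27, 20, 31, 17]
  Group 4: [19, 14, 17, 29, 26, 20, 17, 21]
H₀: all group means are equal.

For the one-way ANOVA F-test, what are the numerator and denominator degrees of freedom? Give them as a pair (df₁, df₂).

degrees of freedom = [3, 38]

k = 4 groups, N = 42 total
df = (k−1, N−k) = (4−1, 42−4) = (3, 38)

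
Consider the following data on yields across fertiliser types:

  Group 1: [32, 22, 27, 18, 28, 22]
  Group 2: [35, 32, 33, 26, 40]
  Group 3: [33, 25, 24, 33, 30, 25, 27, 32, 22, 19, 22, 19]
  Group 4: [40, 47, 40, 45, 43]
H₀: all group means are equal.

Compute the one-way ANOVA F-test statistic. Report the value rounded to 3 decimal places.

Group means [24.83, 33.20, 25.92, 43.00], grand mean 30.036
SSB = Σnᵢ(x̄ᵢ−x̄)² = 1256.414; SSW = ΣΣ(x−x̄ᵢ)² = 556.550
MSB = 1256.414/3 = 418.8048; MSW = 556.550/24 = 23.1896
F = MSB/MSW = 18.0600
df = (3, 24)

test statistic = 18.060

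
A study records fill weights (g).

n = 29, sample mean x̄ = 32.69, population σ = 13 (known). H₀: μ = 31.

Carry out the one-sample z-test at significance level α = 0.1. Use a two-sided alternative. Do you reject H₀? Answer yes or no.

reject H₀: no

SE = σ/√n = 13/√29 = 2.4140
z = (x̄−μ₀)/SE = (32.69−31)/2.4140 = 0.7001
p-value (two-sided) = 0.48388
At α=0.1: p ≥ α → fail to reject H₀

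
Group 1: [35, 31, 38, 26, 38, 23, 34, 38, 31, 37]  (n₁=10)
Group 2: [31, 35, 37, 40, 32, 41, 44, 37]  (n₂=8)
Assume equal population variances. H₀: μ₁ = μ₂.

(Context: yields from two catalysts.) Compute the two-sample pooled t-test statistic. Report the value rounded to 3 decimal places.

test statistic = -1.715

x̄₁=33.100, s₁=5.301, n₁=10
x̄₂=37.125, s₂=4.454, n₂=8
s_p² = [9·5.301² + 7·4.454²]/16 = 24.4859
SE = √(s_p²·(1/10+1/8)) = 2.3472
t = (33.100−37.125)/2.3472 = -1.7148
df = 16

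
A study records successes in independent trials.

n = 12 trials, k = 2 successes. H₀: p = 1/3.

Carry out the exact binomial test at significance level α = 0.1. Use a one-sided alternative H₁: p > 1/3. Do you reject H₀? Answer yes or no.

Exact binomial: n=12, k=2, p₀=1/3=0.3333
P(X≥2) from Σ C(n,i)·p₀^i·(1−p₀)^(n−i)
p-value (one-sided, H₁ greater) = 0.94605
At α=0.1: p ≥ α → fail to reject H₀

reject H₀: no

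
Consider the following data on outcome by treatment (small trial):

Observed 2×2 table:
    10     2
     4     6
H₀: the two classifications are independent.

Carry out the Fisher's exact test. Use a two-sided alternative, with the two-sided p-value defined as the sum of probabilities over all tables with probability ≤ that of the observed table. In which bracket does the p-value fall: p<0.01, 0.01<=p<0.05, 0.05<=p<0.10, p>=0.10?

Margins: r₁=12, r₂=10, c₁=14, c₂=8, n=22
p_obs = C(12,10)·C(10,4)/C(22,14); sum pmf over tables with pmf ≤ p_obs
p-value (two-sided) = 0.07430
→ bracket: 0.05<=p<0.10

p-value bracket: 0.05<=p<0.10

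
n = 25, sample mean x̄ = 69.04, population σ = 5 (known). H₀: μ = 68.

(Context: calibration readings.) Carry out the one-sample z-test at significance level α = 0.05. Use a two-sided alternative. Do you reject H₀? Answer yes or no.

reject H₀: no

SE = σ/√n = 5/√25 = 1.0000
z = (x̄−μ₀)/SE = (69.04−68)/1.0000 = 1.0400
p-value (two-sided) = 0.29834
At α=0.05: p ≥ α → fail to reject H₀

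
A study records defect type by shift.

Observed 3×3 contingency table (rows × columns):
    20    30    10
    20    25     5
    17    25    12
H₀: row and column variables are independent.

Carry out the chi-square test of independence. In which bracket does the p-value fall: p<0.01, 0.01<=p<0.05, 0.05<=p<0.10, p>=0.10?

Row totals [60, 50, 54], col totals [57, 80, 27], n=164
χ² = (20−20.85)²/20.85 + (30−29.27)²/29.27 + (10−9.88)²/9.88 + (20−17.38)²/17.38 + (25−24.39)²/24.39 + (5−8.23)²/8.23 + (17−18.77)²/18.77 + (25−26.34)²/26.34 + (12−8.89)²/8.89 = 3.0570
df = 4
p-value (upper-tail) = 0.54833
→ bracket: p>=0.10

p-value bracket: p>=0.10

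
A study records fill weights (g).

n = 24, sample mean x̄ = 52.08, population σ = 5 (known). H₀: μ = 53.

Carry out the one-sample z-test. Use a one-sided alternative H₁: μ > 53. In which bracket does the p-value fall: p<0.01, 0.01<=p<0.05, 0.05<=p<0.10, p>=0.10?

p-value bracket: p>=0.10

SE = σ/√n = 5/√24 = 1.0206
z = (x̄−μ₀)/SE = (52.08−53)/1.0206 = -0.9014
p-value (one-sided, H₁ greater) = 0.81632
→ bracket: p>=0.10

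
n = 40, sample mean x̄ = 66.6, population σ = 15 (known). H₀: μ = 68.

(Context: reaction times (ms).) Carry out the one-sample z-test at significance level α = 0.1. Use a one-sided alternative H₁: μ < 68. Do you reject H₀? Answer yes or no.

reject H₀: no

SE = σ/√n = 15/√40 = 2.3717
z = (x̄−μ₀)/SE = (66.6−68)/2.3717 = -0.5903
p-value (one-sided, H₁ less) = 0.27750
At α=0.1: p ≥ α → fail to reject H₀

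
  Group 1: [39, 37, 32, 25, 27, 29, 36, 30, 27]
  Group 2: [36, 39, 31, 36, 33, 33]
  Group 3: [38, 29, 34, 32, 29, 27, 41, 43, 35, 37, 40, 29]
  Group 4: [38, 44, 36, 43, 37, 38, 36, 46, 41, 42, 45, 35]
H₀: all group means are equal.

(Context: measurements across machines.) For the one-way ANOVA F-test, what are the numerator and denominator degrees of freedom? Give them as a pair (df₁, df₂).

degrees of freedom = [3, 35]

k = 4 groups, N = 39 total
df = (k−1, N−k) = (4−1, 39−4) = (3, 35)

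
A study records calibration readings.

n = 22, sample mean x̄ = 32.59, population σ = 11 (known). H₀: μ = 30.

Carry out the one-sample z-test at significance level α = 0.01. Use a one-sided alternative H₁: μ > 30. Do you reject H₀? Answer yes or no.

reject H₀: no

SE = σ/√n = 11/√22 = 2.3452
z = (x̄−μ₀)/SE = (32.59−30)/2.3452 = 1.1044
p-value (one-sided, H₁ greater) = 0.13471
At α=0.01: p ≥ α → fail to reject H₀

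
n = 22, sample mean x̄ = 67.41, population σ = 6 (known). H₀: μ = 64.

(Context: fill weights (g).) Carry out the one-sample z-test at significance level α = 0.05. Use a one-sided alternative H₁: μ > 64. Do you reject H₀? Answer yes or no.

reject H₀: yes

SE = σ/√n = 6/√22 = 1.2792
z = (x̄−μ₀)/SE = (67.41−64)/1.2792 = 2.6657
p-value (one-sided, H₁ greater) = 0.00384
At α=0.05: p < α → reject H₀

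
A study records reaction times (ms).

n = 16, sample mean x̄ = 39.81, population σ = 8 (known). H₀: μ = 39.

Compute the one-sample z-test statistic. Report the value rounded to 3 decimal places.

SE = σ/√n = 8/√16 = 2.0000
z = (x̄−μ₀)/SE = (39.81−39)/2.0000 = 0.4050

test statistic = 0.405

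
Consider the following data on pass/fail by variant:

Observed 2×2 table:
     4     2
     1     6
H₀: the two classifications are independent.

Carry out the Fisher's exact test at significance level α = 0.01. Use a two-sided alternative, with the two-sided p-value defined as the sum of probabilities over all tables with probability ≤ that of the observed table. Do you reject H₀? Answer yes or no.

reject H₀: no

Margins: r₁=6, r₂=7, c₁=5, c₂=8, n=13
p_obs = C(6,4)·C(7,1)/C(13,5); sum pmf over tables with pmf ≤ p_obs
p-value (two-sided) = 0.10256
At α=0.01: p ≥ α → fail to reject H₀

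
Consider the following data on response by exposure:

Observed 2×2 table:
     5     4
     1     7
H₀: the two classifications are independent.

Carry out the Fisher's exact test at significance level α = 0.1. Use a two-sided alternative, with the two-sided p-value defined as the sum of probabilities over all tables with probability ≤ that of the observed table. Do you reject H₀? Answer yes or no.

reject H₀: no

Margins: r₁=9, r₂=8, c₁=6, c₂=11, n=17
p_obs = C(9,5)·C(8,1)/C(17,6); sum pmf over tables with pmf ≤ p_obs
p-value (two-sided) = 0.13122
At α=0.1: p ≥ α → fail to reject H₀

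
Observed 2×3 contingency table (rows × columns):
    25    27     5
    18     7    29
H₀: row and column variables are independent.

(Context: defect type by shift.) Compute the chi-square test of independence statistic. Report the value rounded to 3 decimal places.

test statistic = 29.786

Row totals [57, 54], col totals [43, 34, 34], n=111
χ² = (25−22.08)²/22.08 + (27−17.46)²/17.46 + (5−17.46)²/17.46 + (18−20.92)²/20.92 + (7−16.54)²/16.54 + (29−16.54)²/16.54 = 29.7861
df = 2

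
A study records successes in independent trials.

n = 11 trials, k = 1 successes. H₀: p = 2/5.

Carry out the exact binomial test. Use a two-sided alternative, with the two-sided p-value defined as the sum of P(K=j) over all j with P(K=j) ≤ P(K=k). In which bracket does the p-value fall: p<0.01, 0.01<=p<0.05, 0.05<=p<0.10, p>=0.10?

p-value bracket: 0.05<=p<0.10

Exact binomial: n=11, k=1, p₀=2/5=0.4000
P(X=j) = C(n,j)·p₀^j·(1−p₀)^(n−j); p = Σ P(X=j) over j with P(X=j) ≤ P(X=1)
p-value (two-sided) = 0.05951
→ bracket: 0.05<=p<0.10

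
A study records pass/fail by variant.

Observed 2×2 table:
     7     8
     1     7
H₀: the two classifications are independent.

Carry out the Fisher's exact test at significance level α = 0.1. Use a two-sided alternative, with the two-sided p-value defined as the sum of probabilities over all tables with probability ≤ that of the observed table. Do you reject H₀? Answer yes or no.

reject H₀: no

Margins: r₁=15, r₂=8, c₁=8, c₂=15, n=23
p_obs = C(15,7)·C(8,1)/C(23,8); sum pmf over tables with pmf ≤ p_obs
p-value (two-sided) = 0.17633
At α=0.1: p ≥ α → fail to reject H₀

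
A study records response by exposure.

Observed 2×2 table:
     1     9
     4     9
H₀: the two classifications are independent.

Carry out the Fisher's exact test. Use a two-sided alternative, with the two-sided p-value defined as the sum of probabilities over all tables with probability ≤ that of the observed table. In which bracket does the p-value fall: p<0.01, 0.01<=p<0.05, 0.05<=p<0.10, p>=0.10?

p-value bracket: p>=0.10

Margins: r₁=10, r₂=13, c₁=5, c₂=18, n=23
p_obs = C(10,1)·C(13,4)/C(23,5); sum pmf over tables with pmf ≤ p_obs
p-value (two-sided) = 0.33936
→ bracket: p>=0.10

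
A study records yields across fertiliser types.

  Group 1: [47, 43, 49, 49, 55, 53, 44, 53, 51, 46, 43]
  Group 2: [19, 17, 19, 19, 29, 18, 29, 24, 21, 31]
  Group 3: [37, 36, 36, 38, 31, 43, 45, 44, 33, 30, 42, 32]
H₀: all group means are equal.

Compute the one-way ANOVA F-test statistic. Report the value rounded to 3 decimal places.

Group means [48.45, 22.60, 37.25], grand mean 36.545
SSB = Σnᵢ(x̄ᵢ−x̄)² = 3510.805; SSW = ΣΣ(x−x̄ᵢ)² = 729.377
MSB = 3510.805/2 = 1755.4023; MSW = 729.377/30 = 24.3126
F = MSB/MSW = 72.2014
df = (2, 30)

test statistic = 72.201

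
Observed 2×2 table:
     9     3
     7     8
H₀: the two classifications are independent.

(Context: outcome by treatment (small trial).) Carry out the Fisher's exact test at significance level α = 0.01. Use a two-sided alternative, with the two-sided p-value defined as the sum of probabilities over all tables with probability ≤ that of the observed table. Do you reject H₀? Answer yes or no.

Margins: r₁=12, r₂=15, c₁=16, c₂=11, n=27
p_obs = C(12,9)·C(15,7)/C(27,16); sum pmf over tables with pmf ≤ p_obs
p-value (two-sided) = 0.23883
At α=0.01: p ≥ α → fail to reject H₀

reject H₀: no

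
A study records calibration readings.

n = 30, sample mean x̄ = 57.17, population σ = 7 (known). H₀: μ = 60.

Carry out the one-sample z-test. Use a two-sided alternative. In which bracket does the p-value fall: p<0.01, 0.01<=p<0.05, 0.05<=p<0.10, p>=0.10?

p-value bracket: 0.01<=p<0.05

SE = σ/√n = 7/√30 = 1.2780
z = (x̄−μ₀)/SE = (57.17−60)/1.2780 = -2.2144
p-value (two-sided) = 0.02680
→ bracket: 0.01<=p<0.05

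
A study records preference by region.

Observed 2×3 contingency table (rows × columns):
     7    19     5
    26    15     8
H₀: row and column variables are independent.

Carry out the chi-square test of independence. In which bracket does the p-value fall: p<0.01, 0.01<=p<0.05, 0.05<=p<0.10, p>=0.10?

Row totals [31, 49], col totals [33, 34, 13], n=80
χ² = (7−12.79)²/12.79 + (19−13.18)²/13.18 + (5−5.04)²/5.04 + (26−20.21)²/20.21 + (15−20.82)²/20.82 + (8−7.96)²/7.96 = 8.4817
df = 2
p-value (upper-tail) = 0.01440
→ bracket: 0.01<=p<0.05

p-value bracket: 0.01<=p<0.05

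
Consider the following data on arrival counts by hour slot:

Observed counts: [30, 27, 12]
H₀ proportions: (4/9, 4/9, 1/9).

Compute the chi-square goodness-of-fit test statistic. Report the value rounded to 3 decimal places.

test statistic = 2.902

n = 69; E_i = n·p_i = [30.67, 30.67, 7.67]
χ² = (30−30.67)²/30.67 + (27−30.67)²/30.67 + (12−7.67)²/7.67 = 2.9022
df = 2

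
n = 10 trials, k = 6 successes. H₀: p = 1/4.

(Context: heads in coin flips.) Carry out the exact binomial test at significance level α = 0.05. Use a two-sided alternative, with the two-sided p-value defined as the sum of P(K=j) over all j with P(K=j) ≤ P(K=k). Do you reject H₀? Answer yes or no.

Exact binomial: n=10, k=6, p₀=1/4=0.2500
P(X=j) = C(n,j)·p₀^j·(1−p₀)^(n−j); p = Σ P(X=j) over j with P(X=j) ≤ P(X=6)
p-value (two-sided) = 0.01973
At α=0.05: p < α → reject H₀

reject H₀: yes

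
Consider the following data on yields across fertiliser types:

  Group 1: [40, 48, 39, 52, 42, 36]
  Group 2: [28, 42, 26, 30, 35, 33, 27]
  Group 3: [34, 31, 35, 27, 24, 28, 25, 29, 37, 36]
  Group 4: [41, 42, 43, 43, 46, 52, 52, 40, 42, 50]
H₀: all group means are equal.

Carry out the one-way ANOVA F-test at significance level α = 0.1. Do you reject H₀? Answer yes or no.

reject H₀: yes

Group means [42.83, 31.57, 30.60, 45.10], grand mean 37.424
SSB = Σnᵢ(x̄ᵢ−x̄)² = 1470.213; SSW = ΣΣ(x−x̄ᵢ)² = 759.848
MSB = 1470.213/3 = 490.0710; MSW = 759.848/29 = 26.2016
F = MSB/MSW = 18.7038
df = (3, 29)
p-value (upper-tail) = 0.00000
At α=0.1: p < α → reject H₀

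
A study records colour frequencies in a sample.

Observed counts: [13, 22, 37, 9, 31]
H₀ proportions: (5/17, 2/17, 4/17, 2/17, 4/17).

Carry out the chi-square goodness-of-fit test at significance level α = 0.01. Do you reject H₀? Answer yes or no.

n = 112; E_i = n·p_i = [32.94, 13.18, 26.35, 13.18, 26.35]
χ² = (13−32.94)²/32.94 + (22−13.18)²/13.18 + (37−26.35)²/26.35 + (9−13.18)²/13.18 + (31−26.35)²/26.35 = 24.4250
df = 4
p-value (upper-tail) = 0.00007
At α=0.01: p < α → reject H₀

reject H₀: yes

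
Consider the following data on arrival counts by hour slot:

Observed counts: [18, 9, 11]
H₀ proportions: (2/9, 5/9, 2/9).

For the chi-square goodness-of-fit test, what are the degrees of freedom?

df = k − 1 = 3 − 1 = 2

degrees of freedom = 2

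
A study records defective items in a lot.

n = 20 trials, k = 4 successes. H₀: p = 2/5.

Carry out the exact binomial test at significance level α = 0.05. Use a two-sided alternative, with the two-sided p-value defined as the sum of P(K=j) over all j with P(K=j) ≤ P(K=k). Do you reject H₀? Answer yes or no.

reject H₀: no

Exact binomial: n=20, k=4, p₀=2/5=0.4000
P(X=j) = C(n,j)·p₀^j·(1−p₀)^(n−j); p = Σ P(X=j) over j with P(X=j) ≤ P(X=4)
p-value (two-sided) = 0.07198
At α=0.05: p ≥ α → fail to reject H₀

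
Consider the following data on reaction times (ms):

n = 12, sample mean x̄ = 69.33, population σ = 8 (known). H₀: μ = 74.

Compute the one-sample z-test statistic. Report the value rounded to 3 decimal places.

SE = σ/√n = 8/√12 = 2.3094
z = (x̄−μ₀)/SE = (69.33−74)/2.3094 = -2.0222

test statistic = -2.022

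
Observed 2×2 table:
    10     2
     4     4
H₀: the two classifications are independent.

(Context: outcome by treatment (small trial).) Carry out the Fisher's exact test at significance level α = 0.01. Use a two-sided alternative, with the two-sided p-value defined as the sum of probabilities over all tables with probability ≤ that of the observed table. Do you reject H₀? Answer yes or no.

reject H₀: no

Margins: r₁=12, r₂=8, c₁=14, c₂=6, n=20
p_obs = C(12,10)·C(8,4)/C(20,14); sum pmf over tables with pmf ≤ p_obs
p-value (two-sided) = 0.16109
At α=0.01: p ≥ α → fail to reject H₀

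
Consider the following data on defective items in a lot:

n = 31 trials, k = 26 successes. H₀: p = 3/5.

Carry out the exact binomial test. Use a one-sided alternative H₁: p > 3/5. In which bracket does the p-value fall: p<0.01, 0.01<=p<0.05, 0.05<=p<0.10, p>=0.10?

Exact binomial: n=31, k=26, p₀=3/5=0.6000
P(X≥26) from Σ C(n,i)·p₀^i·(1−p₀)^(n−i)
p-value (one-sided, H₁ greater) = 0.00400
→ bracket: p<0.01

p-value bracket: p<0.01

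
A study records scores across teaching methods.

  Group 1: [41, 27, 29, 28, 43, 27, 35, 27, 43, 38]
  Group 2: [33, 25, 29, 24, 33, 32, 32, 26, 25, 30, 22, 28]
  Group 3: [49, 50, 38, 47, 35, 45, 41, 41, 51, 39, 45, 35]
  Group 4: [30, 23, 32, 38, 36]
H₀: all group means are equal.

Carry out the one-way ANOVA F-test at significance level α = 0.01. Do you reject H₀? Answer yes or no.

reject H₀: yes

Group means [33.80, 28.25, 43.00, 31.80], grand mean 34.667
SSB = Σnᵢ(x̄ᵢ−x̄)² = 1376.017; SSW = ΣΣ(x−x̄ᵢ)² = 1082.650
MSB = 1376.017/3 = 458.6722; MSW = 1082.650/35 = 30.9329
F = MSB/MSW = 14.8280
df = (3, 35)
p-value (upper-tail) = 0.00000
At α=0.01: p < α → reject H₀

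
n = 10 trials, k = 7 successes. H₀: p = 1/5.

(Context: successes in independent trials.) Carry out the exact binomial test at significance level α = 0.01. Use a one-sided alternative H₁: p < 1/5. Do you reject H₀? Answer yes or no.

reject H₀: no

Exact binomial: n=10, k=7, p₀=1/5=0.2000
P(X≤7) from Σ C(n,i)·p₀^i·(1−p₀)^(n−i)
p-value (one-sided, H₁ less) = 0.99992
At α=0.01: p ≥ α → fail to reject H₀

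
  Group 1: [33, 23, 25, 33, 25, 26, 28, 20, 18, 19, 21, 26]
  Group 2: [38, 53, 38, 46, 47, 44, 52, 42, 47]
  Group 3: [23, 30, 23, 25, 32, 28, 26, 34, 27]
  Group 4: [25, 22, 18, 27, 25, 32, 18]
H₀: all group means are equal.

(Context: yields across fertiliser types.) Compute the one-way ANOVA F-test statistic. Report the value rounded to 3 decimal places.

test statistic = 39.186

Group means [24.75, 45.22, 27.56, 23.86], grand mean 30.243
SSB = Σnᵢ(x̄ᵢ−x̄)² = 2731.926; SSW = ΣΣ(x−x̄ᵢ)² = 766.885
MSB = 2731.926/3 = 910.6420; MSW = 766.885/33 = 23.2389
F = MSB/MSW = 39.1860
df = (3, 33)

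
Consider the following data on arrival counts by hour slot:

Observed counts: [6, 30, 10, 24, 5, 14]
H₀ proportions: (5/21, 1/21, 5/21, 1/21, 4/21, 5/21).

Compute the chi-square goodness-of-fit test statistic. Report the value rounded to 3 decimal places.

n = 89; E_i = n·p_i = [21.19, 4.24, 21.19, 4.24, 16.95, 21.19]
χ² = (6−21.19)²/21.19 + (30−4.24)²/4.24 + (10−21.19)²/21.19 + (24−4.24)²/4.24 + (5−16.95)²/16.95 + (14−21.19)²/21.19 = 276.4118
df = 5

test statistic = 276.412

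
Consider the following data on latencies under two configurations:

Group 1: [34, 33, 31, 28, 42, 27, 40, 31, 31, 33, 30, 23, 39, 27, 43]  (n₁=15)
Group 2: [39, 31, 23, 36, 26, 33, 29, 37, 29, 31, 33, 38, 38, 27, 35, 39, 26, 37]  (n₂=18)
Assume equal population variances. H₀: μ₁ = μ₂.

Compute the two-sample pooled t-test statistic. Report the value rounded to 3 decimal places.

test statistic = 0.099

x̄₁=32.800, s₁=5.882, n₁=15
x̄₂=32.611, s₂=5.078, n₂=18
s_p² = [14·5.882² + 17·5.078²]/31 = 29.7638
SE = √(s_p²·(1/15+1/18)) = 1.9073
t = (32.800−32.611)/1.9073 = 0.0990
df = 31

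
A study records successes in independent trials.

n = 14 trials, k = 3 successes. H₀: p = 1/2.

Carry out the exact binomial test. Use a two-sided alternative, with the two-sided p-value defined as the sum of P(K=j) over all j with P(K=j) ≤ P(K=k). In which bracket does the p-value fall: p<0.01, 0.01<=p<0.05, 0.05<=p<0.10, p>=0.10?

p-value bracket: 0.05<=p<0.10

Exact binomial: n=14, k=3, p₀=1/2=0.5000
P(X=j) = C(n,j)·p₀^j·(1−p₀)^(n−j); p = Σ P(X=j) over j with P(X=j) ≤ P(X=3)
p-value (two-sided) = 0.05737
→ bracket: 0.05<=p<0.10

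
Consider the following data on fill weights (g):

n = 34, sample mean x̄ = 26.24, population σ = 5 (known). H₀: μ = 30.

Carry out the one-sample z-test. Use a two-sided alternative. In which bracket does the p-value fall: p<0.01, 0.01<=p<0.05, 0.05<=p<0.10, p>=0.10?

SE = σ/√n = 5/√34 = 0.8575
z = (x̄−μ₀)/SE = (26.24−30)/0.8575 = -4.3849
p-value (two-sided) = 0.00001
→ bracket: p<0.01

p-value bracket: p<0.01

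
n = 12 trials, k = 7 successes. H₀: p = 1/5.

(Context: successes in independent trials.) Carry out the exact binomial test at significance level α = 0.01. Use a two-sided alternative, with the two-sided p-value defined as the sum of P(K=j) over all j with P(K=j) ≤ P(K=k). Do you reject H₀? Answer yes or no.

Exact binomial: n=12, k=7, p₀=1/5=0.2000
P(X=j) = C(n,j)·p₀^j·(1−p₀)^(n−j); p = Σ P(X=j) over j with P(X=j) ≤ P(X=7)
p-value (two-sided) = 0.00390
At α=0.01: p < α → reject H₀

reject H₀: yes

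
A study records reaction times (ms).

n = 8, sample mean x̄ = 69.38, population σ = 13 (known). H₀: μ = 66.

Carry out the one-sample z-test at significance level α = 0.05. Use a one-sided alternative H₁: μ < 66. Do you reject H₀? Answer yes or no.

SE = σ/√n = 13/√8 = 4.5962
z = (x̄−μ₀)/SE = (69.38−66)/4.5962 = 0.7354
p-value (one-sided, H₁ less) = 0.76895
At α=0.05: p ≥ α → fail to reject H₀

reject H₀: no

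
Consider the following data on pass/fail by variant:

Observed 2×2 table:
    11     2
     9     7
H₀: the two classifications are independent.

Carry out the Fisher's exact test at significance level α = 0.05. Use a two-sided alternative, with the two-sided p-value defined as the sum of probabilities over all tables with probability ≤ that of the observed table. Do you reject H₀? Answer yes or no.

Margins: r₁=13, r₂=16, c₁=20, c₂=9, n=29
p_obs = C(13,11)·C(16,9)/C(29,20); sum pmf over tables with pmf ≤ p_obs
p-value (two-sided) = 0.12964
At α=0.05: p ≥ α → fail to reject H₀

reject H₀: no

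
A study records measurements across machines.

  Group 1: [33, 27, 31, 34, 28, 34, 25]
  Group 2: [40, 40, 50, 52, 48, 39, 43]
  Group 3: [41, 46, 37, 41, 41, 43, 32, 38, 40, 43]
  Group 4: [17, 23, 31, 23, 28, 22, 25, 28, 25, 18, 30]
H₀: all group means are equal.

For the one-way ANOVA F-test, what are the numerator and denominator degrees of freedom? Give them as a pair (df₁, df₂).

k = 4 groups, N = 35 total
df = (k−1, N−k) = (4−1, 35−4) = (3, 31)

degrees of freedom = [3, 31]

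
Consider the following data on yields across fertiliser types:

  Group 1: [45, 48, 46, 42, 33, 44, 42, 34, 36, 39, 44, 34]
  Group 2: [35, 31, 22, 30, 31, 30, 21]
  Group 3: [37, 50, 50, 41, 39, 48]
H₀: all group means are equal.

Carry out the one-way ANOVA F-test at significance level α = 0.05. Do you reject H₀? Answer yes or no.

reject H₀: yes

Group means [40.58, 28.57, 44.17], grand mean 38.080
SSB = Σnᵢ(x̄ᵢ−x̄)² = 930.376; SSW = ΣΣ(x−x̄ᵢ)² = 627.464
MSB = 930.376/2 = 465.1879; MSW = 627.464/22 = 28.5211
F = MSB/MSW = 16.3103
df = (2, 22)
p-value (upper-tail) = 0.00005
At α=0.05: p < α → reject H₀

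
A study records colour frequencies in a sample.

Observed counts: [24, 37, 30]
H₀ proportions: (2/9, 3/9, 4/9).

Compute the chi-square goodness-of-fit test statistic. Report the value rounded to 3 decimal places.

n = 91; E_i = n·p_i = [20.22, 30.33, 40.44]
χ² = (24−20.22)²/20.22 + (37−30.33)²/30.33 + (30−40.44)²/40.44 = 4.8681
df = 2

test statistic = 4.868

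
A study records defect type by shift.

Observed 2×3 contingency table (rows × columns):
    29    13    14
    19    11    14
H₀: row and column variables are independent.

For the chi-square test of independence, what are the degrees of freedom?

df = (r−1)(c−1) = (2−1)·(3−1) = 2

degrees of freedom = 2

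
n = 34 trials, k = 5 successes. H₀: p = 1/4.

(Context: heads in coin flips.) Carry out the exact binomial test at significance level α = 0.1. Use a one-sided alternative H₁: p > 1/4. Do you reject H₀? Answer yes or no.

Exact binomial: n=34, k=5, p₀=1/4=0.2500
P(X≥5) from Σ C(n,i)·p₀^i·(1−p₀)^(n−i)
p-value (one-sided, H₁ greater) = 0.95091
At α=0.1: p ≥ α → fail to reject H₀

reject H₀: no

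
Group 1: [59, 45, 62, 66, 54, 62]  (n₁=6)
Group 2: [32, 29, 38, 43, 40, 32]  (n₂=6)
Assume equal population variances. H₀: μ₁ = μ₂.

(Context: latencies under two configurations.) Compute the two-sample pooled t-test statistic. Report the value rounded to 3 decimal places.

x̄₁=58.000, s₁=7.510, n₁=6
x̄₂=35.667, s₂=5.465, n₂=6
s_p² = [5·7.510² + 5·5.465²]/10 = 43.1333
SE = √(s_p²·(1/6+1/6)) = 3.7918
t = (58.000−35.667)/3.7918 = 5.8899
df = 10

test statistic = 5.890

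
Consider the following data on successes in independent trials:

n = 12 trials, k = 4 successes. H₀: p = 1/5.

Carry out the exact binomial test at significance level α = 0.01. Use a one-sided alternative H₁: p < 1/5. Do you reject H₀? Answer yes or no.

reject H₀: no

Exact binomial: n=12, k=4, p₀=1/5=0.2000
P(X≤4) from Σ C(n,i)·p₀^i·(1−p₀)^(n−i)
p-value (one-sided, H₁ less) = 0.92744
At α=0.01: p ≥ α → fail to reject H₀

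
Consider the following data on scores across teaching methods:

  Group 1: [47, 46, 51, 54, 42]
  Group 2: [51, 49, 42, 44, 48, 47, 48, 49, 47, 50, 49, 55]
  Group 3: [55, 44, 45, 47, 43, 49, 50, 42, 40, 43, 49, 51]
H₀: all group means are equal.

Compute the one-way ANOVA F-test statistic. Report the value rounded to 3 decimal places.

Group means [48.00, 48.25, 46.50], grand mean 47.483
SSB = Σnᵢ(x̄ᵢ−x̄)² = 19.991; SSW = ΣΣ(x−x̄ᵢ)² = 417.250
MSB = 19.991/2 = 9.9957; MSW = 417.250/26 = 16.0481
F = MSB/MSW = 0.6229
df = (2, 26)

test statistic = 0.623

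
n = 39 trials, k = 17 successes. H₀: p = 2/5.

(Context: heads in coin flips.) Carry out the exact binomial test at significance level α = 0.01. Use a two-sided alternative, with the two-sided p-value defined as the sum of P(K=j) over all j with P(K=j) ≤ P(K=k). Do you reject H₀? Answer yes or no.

reject H₀: no

Exact binomial: n=39, k=17, p₀=2/5=0.4000
P(X=j) = C(n,j)·p₀^j·(1−p₀)^(n−j); p = Σ P(X=j) over j with P(X=j) ≤ P(X=17)
p-value (two-sided) = 0.74418
At α=0.01: p ≥ α → fail to reject H₀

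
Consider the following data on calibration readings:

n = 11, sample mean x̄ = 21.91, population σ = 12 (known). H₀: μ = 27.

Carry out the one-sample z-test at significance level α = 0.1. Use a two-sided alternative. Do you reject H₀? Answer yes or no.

SE = σ/√n = 12/√11 = 3.6181
z = (x̄−μ₀)/SE = (21.91−27)/3.6181 = -1.4068
p-value (two-sided) = 0.15949
At α=0.1: p ≥ α → fail to reject H₀

reject H₀: no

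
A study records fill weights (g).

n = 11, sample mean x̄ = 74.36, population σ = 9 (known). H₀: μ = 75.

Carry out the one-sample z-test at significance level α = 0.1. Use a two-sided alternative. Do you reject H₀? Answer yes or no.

reject H₀: no

SE = σ/√n = 9/√11 = 2.7136
z = (x̄−μ₀)/SE = (74.36−75)/2.7136 = -0.2358
p-value (two-sided) = 0.81355
At α=0.1: p ≥ α → fail to reject H₀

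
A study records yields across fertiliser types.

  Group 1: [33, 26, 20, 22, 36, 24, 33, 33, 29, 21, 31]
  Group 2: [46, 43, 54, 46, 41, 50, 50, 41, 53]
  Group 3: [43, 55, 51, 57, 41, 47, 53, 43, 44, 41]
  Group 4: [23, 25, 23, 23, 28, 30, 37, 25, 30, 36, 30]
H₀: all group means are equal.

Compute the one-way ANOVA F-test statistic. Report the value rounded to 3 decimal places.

Group means [28.00, 47.11, 47.50, 28.18], grand mean 37.000
SSB = Σnᵢ(x̄ᵢ−x̄)² = 3768.975; SSW = ΣΣ(x−x̄ᵢ)² = 1087.025
MSB = 3768.975/3 = 1256.3249; MSW = 1087.025/37 = 29.3791
F = MSB/MSW = 42.7626
df = (3, 37)

test statistic = 42.763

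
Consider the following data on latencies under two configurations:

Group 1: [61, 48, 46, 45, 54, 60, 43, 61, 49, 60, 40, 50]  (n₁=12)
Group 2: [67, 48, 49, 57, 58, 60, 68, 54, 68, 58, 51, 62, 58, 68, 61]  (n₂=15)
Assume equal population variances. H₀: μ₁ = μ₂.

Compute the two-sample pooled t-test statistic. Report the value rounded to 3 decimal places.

x̄₁=51.417, s₁=7.561, n₁=12
x̄₂=59.133, s₂=6.749, n₂=15
s_p² = [11·7.561² + 14·6.749²]/25 = 50.6660
SE = √(s_p²·(1/12+1/15)) = 2.7568
t = (51.417−59.133)/2.7568 = -2.7991
df = 25

test statistic = -2.799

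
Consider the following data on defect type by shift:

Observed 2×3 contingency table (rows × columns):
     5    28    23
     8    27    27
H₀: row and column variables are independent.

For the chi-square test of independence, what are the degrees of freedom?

degrees of freedom = 2

df = (r−1)(c−1) = (2−1)·(3−1) = 2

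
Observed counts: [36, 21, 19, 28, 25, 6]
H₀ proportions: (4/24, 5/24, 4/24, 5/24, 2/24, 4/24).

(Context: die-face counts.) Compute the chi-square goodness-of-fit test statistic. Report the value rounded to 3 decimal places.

test statistic = 39.356

n = 135; E_i = n·p_i = [22.50, 28.12, 22.50, 28.12, 11.25, 22.50]
χ² = (36−22.50)²/22.50 + (21−28.12)²/28.12 + (19−22.50)²/22.50 + (28−28.12)²/28.12 + (25−11.25)²/11.25 + (6−22.50)²/22.50 = 39.3556
df = 5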